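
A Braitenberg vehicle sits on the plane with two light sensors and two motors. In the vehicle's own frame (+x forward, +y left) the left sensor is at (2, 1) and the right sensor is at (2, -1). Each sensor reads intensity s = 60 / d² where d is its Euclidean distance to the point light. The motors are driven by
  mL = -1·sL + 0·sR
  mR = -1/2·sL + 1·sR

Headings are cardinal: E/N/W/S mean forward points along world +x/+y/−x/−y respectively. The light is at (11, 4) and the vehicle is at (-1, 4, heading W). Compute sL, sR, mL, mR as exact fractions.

60/197 60/197 -60/197 30/197

left sensor world pos  = (-3, 3); dL² = 197
right sensor world pos = (-3, 5); dR² = 197
sL = 60/197 = 60/197
sR = 60/197 = 60/197
mL = -1·sL + 0·sR = -60/197
mR = -1/2·sL + 1·sR = 30/197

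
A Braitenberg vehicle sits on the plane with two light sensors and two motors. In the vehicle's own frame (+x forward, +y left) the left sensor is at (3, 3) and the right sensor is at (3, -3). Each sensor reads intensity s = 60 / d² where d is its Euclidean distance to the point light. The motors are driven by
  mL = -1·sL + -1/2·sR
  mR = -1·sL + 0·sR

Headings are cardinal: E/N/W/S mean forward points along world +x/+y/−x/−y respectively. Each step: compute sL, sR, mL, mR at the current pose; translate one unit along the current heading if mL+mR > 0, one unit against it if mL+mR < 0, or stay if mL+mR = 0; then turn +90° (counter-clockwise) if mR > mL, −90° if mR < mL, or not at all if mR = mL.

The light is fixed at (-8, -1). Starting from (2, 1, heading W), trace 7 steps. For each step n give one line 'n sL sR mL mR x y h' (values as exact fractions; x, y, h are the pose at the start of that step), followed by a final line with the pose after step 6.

n=0: pose=(2,1,W); sL=6/5, sR=30/37; mL=-297/185, mR=-6/5; mL+mR=-519/185 → advance -1; mR−mL=15/37 → turn +1·90°
n=1: pose=(3,1,S); sL=60/197, sR=12/13; mL=-1962/2561, mR=-60/197; mL+mR=-2742/2561 → advance -1; mR−mL=6/13 → turn +1·90°
n=2: pose=(3,2,E); sL=15/58, sR=15/49; mL=-585/1421, mR=-15/58; mL+mR=-1905/2842 → advance -1; mR−mL=15/98 → turn +1·90°
n=3: pose=(2,2,N); sL=12/17, sR=12/41; mL=-594/697, mR=-12/17; mL+mR=-1086/697 → advance -1; mR−mL=6/41 → turn +1·90°
n=4: pose=(2,1,W); sL=6/5, sR=30/37; mL=-297/185, mR=-6/5; mL+mR=-519/185 → advance -1; mR−mL=15/37 → turn +1·90°
n=5: pose=(3,1,S); sL=60/197, sR=12/13; mL=-1962/2561, mR=-60/197; mL+mR=-2742/2561 → advance -1; mR−mL=6/13 → turn +1·90°
n=6: pose=(3,2,E); sL=15/58, sR=15/49; mL=-585/1421, mR=-15/58; mL+mR=-1905/2842 → advance -1; mR−mL=15/98 → turn +1·90°

0 6/5 30/37 -297/185 -6/5 2 1 W
1 60/197 12/13 -1962/2561 -60/197 3 1 S
2 15/58 15/49 -585/1421 -15/58 3 2 E
3 12/17 12/41 -594/697 -12/17 2 2 N
4 6/5 30/37 -297/185 -6/5 2 1 W
5 60/197 12/13 -1962/2561 -60/197 3 1 S
6 15/58 15/49 -585/1421 -15/58 3 2 E
final 2 2 N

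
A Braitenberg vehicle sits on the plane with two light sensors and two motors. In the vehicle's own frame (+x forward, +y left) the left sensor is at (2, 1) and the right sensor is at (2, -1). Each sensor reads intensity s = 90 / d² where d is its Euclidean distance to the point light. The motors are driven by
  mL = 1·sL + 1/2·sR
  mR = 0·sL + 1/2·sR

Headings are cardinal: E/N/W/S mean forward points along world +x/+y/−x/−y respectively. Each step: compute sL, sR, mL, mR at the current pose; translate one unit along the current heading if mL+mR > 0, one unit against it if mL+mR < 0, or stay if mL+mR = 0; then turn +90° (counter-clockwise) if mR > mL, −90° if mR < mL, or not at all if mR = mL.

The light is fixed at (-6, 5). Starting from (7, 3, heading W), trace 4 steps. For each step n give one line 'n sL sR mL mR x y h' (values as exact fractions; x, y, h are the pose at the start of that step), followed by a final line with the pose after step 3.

0 9/13 45/61 1683/1586 45/122 7 3 W
1 90/121 90/169 20655/20449 45/169 6 3 N
2 45/98 9/20 1341/1960 9/40 6 4 E
3 18/41 10/17 511/697 5/17 7 4 S
final 7 3 W

n=0: pose=(7,3,W); sL=9/13, sR=45/61; mL=1683/1586, mR=45/122; mL+mR=1134/793 → advance +1; mR−mL=-9/13 → turn -1·90°
n=1: pose=(6,3,N); sL=90/121, sR=90/169; mL=20655/20449, mR=45/169; mL+mR=26100/20449 → advance +1; mR−mL=-90/121 → turn -1·90°
n=2: pose=(6,4,E); sL=45/98, sR=9/20; mL=1341/1960, mR=9/40; mL+mR=891/980 → advance +1; mR−mL=-45/98 → turn -1·90°
n=3: pose=(7,4,S); sL=18/41, sR=10/17; mL=511/697, mR=5/17; mL+mR=716/697 → advance +1; mR−mL=-18/41 → turn -1·90°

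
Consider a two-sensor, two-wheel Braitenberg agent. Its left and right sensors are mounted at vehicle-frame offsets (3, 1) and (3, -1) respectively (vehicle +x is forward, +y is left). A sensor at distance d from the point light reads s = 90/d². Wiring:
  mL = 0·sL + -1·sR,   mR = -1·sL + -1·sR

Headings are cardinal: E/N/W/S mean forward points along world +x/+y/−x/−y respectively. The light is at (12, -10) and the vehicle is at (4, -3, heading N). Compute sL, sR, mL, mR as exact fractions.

90/181 90/149 -90/149 -29700/26969

left sensor world pos  = (3, 0); dL² = 181
right sensor world pos = (5, 0); dR² = 149
sL = 90/181 = 90/181
sR = 90/149 = 90/149
mL = 0·sL + -1·sR = -90/149
mR = -1·sL + -1·sR = -29700/26969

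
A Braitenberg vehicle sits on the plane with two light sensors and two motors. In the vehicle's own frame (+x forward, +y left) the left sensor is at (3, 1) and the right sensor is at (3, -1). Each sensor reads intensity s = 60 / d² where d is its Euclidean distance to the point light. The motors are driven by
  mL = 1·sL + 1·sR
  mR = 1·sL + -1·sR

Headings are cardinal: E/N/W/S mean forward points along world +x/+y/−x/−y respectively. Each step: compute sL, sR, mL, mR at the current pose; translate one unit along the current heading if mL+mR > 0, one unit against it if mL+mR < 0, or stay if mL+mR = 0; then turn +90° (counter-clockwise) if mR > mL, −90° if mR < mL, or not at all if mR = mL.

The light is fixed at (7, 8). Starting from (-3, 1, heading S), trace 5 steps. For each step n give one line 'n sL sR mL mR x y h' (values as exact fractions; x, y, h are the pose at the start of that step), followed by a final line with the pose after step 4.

n=0: pose=(-3,1,S); sL=60/181, sR=60/221; mL=24120/40001, mR=2400/40001; mL+mR=120/181 → advance +1; mR−mL=-120/221 → turn -1·90°
n=1: pose=(-3,0,W); sL=6/25, sR=30/109; mL=1404/2725, mR=-96/2725; mL+mR=12/25 → advance +1; mR−mL=-60/109 → turn -1·90°
n=2: pose=(-4,0,N); sL=60/169, sR=12/25; mL=3528/4225, mR=-528/4225; mL+mR=120/169 → advance +1; mR−mL=-24/25 → turn -1·90°
n=3: pose=(-4,1,E); sL=3/5, sR=15/32; mL=171/160, mR=21/160; mL+mR=6/5 → advance +1; mR−mL=-15/16 → turn -1·90°
n=4: pose=(-3,1,S); sL=60/181, sR=60/221; mL=24120/40001, mR=2400/40001; mL+mR=120/181 → advance +1; mR−mL=-120/221 → turn -1·90°

0 60/181 60/221 24120/40001 2400/40001 -3 1 S
1 6/25 30/109 1404/2725 -96/2725 -3 0 W
2 60/169 12/25 3528/4225 -528/4225 -4 0 N
3 3/5 15/32 171/160 21/160 -4 1 E
4 60/181 60/221 24120/40001 2400/40001 -3 1 S
final -3 0 W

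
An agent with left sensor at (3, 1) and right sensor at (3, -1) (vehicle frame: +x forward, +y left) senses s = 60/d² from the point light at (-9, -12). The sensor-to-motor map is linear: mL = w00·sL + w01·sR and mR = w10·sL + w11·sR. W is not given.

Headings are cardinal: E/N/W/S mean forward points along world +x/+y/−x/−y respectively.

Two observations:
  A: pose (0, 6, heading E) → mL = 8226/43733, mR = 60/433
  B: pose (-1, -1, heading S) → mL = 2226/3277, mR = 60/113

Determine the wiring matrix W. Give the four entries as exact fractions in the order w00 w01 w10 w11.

1 1/2 0 1

obs A: pose=(0,6,E) → sL=12/101, sR=60/433, mL=8226/43733, mR=60/433
obs B: pose=(-1,-1,S) → sL=12/29, sR=60/113, mL=2226/3277, mR=60/113
sensor matrix S = [[12/101, 60/433], [12/29, 60/113]]; det S = 823680/143313041
solve [mL_A; mL_B] = S·[w00; w01] and [mR_A; mR_B] = S·[w10; w11]:
  w00 = 1, w01 = 1/2, w10 = 0, w11 = 1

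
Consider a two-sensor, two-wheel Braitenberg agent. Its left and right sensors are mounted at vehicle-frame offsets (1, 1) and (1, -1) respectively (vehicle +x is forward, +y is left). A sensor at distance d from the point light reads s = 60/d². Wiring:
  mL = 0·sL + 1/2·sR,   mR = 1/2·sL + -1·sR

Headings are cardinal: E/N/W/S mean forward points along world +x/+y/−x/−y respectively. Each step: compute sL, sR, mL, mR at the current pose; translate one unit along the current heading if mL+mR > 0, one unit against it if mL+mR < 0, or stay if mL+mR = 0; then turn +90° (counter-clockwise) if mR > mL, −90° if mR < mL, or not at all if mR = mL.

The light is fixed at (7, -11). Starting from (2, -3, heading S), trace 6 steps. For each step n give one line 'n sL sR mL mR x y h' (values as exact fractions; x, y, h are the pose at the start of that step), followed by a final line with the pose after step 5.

n=0: pose=(2,-3,S); sL=12/13, sR=12/17; mL=6/17, mR=-54/221; mL+mR=24/221 → advance +1; mR−mL=-132/221 → turn -1·90°
n=1: pose=(2,-4,W); sL=5/6, sR=3/5; mL=3/10, mR=-11/60; mL+mR=7/60 → advance +1; mR−mL=-29/60 → turn -1·90°
n=2: pose=(1,-4,N); sL=60/113, sR=60/89; mL=30/89, mR=-4110/10057; mL+mR=-720/10057 → advance -1; mR−mL=-7500/10057 → turn -1·90°
n=3: pose=(1,-5,E); sL=30/37, sR=6/5; mL=3/5, mR=-147/185; mL+mR=-36/185 → advance -1; mR−mL=-258/185 → turn -1·90°
n=4: pose=(0,-5,S); sL=60/61, sR=60/89; mL=30/89, mR=-990/5429; mL+mR=840/5429 → advance +1; mR−mL=-2820/5429 → turn -1·90°
n=5: pose=(0,-6,W); sL=3/4, sR=3/5; mL=3/10, mR=-9/40; mL+mR=3/40 → advance +1; mR−mL=-21/40 → turn -1·90°

0 12/13 12/17 6/17 -54/221 2 -3 S
1 5/6 3/5 3/10 -11/60 2 -4 W
2 60/113 60/89 30/89 -4110/10057 1 -4 N
3 30/37 6/5 3/5 -147/185 1 -5 E
4 60/61 60/89 30/89 -990/5429 0 -5 S
5 3/4 3/5 3/10 -9/40 0 -6 W
final -1 -6 N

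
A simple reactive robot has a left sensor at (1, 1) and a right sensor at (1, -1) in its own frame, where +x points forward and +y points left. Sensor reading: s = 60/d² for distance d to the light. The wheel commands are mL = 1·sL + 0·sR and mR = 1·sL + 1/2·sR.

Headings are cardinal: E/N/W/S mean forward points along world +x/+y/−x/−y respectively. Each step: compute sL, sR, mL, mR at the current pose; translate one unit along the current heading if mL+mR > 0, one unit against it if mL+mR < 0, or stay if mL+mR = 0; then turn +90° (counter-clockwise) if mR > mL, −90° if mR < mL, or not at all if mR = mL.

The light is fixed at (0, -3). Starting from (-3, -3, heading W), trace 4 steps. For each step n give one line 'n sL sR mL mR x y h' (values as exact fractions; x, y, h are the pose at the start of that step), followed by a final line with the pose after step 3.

n=0: pose=(-3,-3,W); sL=60/17, sR=60/17; mL=60/17, mR=90/17; mL+mR=150/17 → advance +1; mR−mL=30/17 → turn +1·90°
n=1: pose=(-4,-3,S); sL=6, sR=30/13; mL=6, mR=93/13; mL+mR=171/13 → advance +1; mR−mL=15/13 → turn +1·90°
n=2: pose=(-4,-4,E); sL=20/3, sR=60/13; mL=20/3, mR=350/39; mL+mR=610/39 → advance +1; mR−mL=30/13 → turn +1·90°
n=3: pose=(-3,-4,N); sL=15/4, sR=15; mL=15/4, mR=45/4; mL+mR=15 → advance +1; mR−mL=15/2 → turn +1·90°

0 60/17 60/17 60/17 90/17 -3 -3 W
1 6 30/13 6 93/13 -4 -3 S
2 20/3 60/13 20/3 350/39 -4 -4 E
3 15/4 15 15/4 45/4 -3 -4 N
final -3 -3 W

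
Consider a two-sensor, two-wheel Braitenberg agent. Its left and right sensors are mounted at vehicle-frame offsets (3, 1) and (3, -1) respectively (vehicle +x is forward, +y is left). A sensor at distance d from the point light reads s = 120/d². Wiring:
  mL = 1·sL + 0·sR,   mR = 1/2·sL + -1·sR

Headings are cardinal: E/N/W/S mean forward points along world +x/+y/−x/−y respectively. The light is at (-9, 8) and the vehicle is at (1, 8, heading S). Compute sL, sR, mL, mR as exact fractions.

12/13 4/3 12/13 -34/39

left sensor world pos  = (2, 5); dL² = 130
right sensor world pos = (0, 5); dR² = 90
sL = 120/130 = 12/13
sR = 120/90 = 4/3
mL = 1·sL + 0·sR = 12/13
mR = 1/2·sL + -1·sR = -34/39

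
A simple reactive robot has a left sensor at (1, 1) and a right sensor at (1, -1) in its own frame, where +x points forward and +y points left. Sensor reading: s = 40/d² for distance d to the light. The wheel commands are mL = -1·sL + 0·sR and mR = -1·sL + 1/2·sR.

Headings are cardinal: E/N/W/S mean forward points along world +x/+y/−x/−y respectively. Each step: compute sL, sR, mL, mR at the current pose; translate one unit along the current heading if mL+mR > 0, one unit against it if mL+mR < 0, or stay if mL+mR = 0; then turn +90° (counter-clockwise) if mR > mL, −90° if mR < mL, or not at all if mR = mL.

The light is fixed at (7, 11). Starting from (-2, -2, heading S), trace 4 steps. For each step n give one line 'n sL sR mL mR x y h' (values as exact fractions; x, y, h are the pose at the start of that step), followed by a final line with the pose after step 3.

n=0: pose=(-2,-2,S); sL=2/13, sR=5/37; mL=-2/13, mR=-83/962; mL+mR=-231/962 → advance -1; mR−mL=5/74 → turn +1·90°
n=1: pose=(-2,-1,E); sL=8/37, sR=40/233; mL=-8/37, mR=-1124/8621; mL+mR=-2988/8621 → advance -1; mR−mL=20/233 → turn +1·90°
n=2: pose=(-3,-1,N); sL=20/121, sR=20/101; mL=-20/121, mR=-810/12221; mL+mR=-2830/12221 → advance -1; mR−mL=10/101 → turn +1·90°
n=3: pose=(-3,-2,W); sL=40/317, sR=8/53; mL=-40/317, mR=-852/16801; mL+mR=-2972/16801 → advance -1; mR−mL=4/53 → turn +1·90°

0 2/13 5/37 -2/13 -83/962 -2 -2 S
1 8/37 40/233 -8/37 -1124/8621 -2 -1 E
2 20/121 20/101 -20/121 -810/12221 -3 -1 N
3 40/317 8/53 -40/317 -852/16801 -3 -2 W
final -2 -2 S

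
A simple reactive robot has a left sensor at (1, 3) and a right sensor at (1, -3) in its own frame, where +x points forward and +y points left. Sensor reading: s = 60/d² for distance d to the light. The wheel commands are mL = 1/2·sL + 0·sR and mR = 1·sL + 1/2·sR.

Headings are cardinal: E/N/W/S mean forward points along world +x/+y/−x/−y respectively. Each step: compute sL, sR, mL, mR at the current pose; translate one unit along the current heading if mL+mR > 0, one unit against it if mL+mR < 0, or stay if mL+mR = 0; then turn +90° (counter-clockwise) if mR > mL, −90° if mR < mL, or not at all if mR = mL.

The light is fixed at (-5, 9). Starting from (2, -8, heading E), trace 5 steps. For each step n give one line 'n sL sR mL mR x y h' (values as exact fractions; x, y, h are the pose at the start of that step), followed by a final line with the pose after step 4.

n=0: pose=(2,-8,E); sL=3/13, sR=15/116; mL=3/26, mR=891/3016; mL+mR=1239/3016 → advance +1; mR−mL=543/3016 → turn +1·90°
n=1: pose=(3,-8,N); sL=60/281, sR=60/377; mL=30/281, mR=31050/105937; mL+mR=42360/105937 → advance +1; mR−mL=19740/105937 → turn +1·90°
n=2: pose=(3,-7,W); sL=6/41, sR=30/109; mL=3/41, mR=1269/4469; mL+mR=1596/4469 → advance +1; mR−mL=942/4469 → turn +1·90°
n=3: pose=(2,-7,S); sL=60/389, sR=12/61; mL=30/389, mR=5994/23729; mL+mR=7824/23729 → advance +1; mR−mL=4164/23729 → turn +1·90°
n=4: pose=(2,-8,E); sL=3/13, sR=15/116; mL=3/26, mR=891/3016; mL+mR=1239/3016 → advance +1; mR−mL=543/3016 → turn +1·90°

0 3/13 15/116 3/26 891/3016 2 -8 E
1 60/281 60/377 30/281 31050/105937 3 -8 N
2 6/41 30/109 3/41 1269/4469 3 -7 W
3 60/389 12/61 30/389 5994/23729 2 -7 S
4 3/13 15/116 3/26 891/3016 2 -8 E
final 3 -8 N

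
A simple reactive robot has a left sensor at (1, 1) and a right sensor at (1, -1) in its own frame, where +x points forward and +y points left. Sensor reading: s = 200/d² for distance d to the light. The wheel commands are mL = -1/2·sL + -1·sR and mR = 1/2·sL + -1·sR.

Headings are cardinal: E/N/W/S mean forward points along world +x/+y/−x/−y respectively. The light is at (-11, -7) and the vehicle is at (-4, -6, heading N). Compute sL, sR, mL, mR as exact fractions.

left sensor world pos  = (-5, -5); dL² = 40
right sensor world pos = (-3, -5); dR² = 68
sL = 200/40 = 5
sR = 200/68 = 50/17
mL = -1/2·sL + -1·sR = -185/34
mR = 1/2·sL + -1·sR = -15/34

5 50/17 -185/34 -15/34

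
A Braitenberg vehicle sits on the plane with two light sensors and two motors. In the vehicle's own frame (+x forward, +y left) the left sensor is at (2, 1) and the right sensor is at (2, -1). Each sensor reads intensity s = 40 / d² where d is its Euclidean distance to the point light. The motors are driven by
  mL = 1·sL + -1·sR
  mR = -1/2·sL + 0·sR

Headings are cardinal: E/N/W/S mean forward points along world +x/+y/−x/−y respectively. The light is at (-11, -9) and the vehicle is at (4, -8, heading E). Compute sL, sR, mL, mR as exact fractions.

left sensor world pos  = (6, -7); dL² = 293
right sensor world pos = (6, -9); dR² = 289
sL = 40/293 = 40/293
sR = 40/289 = 40/289
mL = 1·sL + -1·sR = -160/84677
mR = -1/2·sL + 0·sR = -20/293

40/293 40/289 -160/84677 -20/293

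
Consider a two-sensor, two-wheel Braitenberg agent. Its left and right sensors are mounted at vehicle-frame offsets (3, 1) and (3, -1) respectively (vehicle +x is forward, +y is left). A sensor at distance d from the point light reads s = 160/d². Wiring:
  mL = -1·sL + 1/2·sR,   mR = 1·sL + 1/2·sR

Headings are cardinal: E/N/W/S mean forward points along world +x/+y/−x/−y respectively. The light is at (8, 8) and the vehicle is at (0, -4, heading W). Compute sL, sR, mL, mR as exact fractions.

left sensor world pos  = (-3, -5); dL² = 290
right sensor world pos = (-3, -3); dR² = 242
sL = 160/290 = 16/29
sR = 160/242 = 80/121
mL = -1·sL + 1/2·sR = -776/3509
mR = 1·sL + 1/2·sR = 3096/3509

16/29 80/121 -776/3509 3096/3509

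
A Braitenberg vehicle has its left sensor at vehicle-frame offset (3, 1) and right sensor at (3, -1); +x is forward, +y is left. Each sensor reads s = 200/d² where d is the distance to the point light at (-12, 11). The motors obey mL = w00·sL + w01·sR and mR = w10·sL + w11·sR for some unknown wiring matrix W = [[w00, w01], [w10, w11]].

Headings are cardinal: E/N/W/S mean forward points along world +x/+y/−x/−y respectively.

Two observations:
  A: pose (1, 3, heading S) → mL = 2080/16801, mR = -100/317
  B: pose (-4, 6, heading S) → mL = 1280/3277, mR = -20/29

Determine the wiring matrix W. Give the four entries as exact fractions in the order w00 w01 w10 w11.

obs A: pose=(1,3,S) → sL=200/317, sR=40/53, mL=2080/16801, mR=-100/317
obs B: pose=(-4,6,S) → sL=40/29, sR=200/113, mL=1280/3277, mR=-20/29
sensor matrix S = [[200/317, 40/53], [40/29, 200/113]]; det S = 4166400/55056877
solve [mL_A; mL_B] = S·[w00; w01] and [mR_A; mR_B] = S·[w10; w11]:
  w00 = -1, w01 = 1, w10 = -1/2, w11 = 0

-1 1 -1/2 0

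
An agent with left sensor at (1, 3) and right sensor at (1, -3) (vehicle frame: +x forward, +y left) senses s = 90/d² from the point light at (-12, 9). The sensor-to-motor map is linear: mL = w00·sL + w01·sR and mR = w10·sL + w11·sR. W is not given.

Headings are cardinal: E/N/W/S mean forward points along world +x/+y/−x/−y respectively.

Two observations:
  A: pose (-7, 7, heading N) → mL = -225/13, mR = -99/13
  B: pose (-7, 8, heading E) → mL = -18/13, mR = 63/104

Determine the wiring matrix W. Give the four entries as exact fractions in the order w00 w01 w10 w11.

-1 1/2 -1/2 1

obs A: pose=(-7,7,N) → sL=18, sR=18/13, mL=-225/13, mR=-99/13
obs B: pose=(-7,8,E) → sL=9/4, sR=45/26, mL=-18/13, mR=63/104
sensor matrix S = [[18, 18/13], [9/4, 45/26]]; det S = 729/26
solve [mL_A; mL_B] = S·[w00; w01] and [mR_A; mR_B] = S·[w10; w11]:
  w00 = -1, w01 = 1/2, w10 = -1/2, w11 = 1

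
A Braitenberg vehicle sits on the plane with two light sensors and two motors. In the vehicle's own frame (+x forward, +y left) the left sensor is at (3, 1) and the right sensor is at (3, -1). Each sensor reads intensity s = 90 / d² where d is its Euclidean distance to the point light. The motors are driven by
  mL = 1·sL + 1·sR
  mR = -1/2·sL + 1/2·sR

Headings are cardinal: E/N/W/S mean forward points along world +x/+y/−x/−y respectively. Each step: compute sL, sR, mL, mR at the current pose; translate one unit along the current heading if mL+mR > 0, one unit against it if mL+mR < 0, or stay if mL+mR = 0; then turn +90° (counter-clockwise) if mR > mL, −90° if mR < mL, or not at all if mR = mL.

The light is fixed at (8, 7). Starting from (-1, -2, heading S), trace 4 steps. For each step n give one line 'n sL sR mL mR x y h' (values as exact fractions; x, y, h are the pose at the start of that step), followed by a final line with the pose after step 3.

n=0: pose=(-1,-2,S); sL=45/104, sR=45/122; mL=5085/6344, mR=-405/12688; mL+mR=9765/12688 → advance +1; mR−mL=-10575/12688 → turn -1·90°
n=1: pose=(-1,-3,W); sL=18/53, sR=2/5; mL=196/265, mR=8/265; mL+mR=204/265 → advance +1; mR−mL=-188/265 → turn -1·90°
n=2: pose=(-2,-3,N); sL=9/17, sR=9/13; mL=270/221, mR=18/221; mL+mR=288/221 → advance +1; mR−mL=-252/221 → turn -1·90°
n=3: pose=(-2,-2,E); sL=90/113, sR=90/149; mL=23580/16837, mR=-1620/16837; mL+mR=21960/16837 → advance +1; mR−mL=-25200/16837 → turn -1·90°

0 45/104 45/122 5085/6344 -405/12688 -1 -2 S
1 18/53 2/5 196/265 8/265 -1 -3 W
2 9/17 9/13 270/221 18/221 -2 -3 N
3 90/113 90/149 23580/16837 -1620/16837 -2 -2 E
final -1 -2 S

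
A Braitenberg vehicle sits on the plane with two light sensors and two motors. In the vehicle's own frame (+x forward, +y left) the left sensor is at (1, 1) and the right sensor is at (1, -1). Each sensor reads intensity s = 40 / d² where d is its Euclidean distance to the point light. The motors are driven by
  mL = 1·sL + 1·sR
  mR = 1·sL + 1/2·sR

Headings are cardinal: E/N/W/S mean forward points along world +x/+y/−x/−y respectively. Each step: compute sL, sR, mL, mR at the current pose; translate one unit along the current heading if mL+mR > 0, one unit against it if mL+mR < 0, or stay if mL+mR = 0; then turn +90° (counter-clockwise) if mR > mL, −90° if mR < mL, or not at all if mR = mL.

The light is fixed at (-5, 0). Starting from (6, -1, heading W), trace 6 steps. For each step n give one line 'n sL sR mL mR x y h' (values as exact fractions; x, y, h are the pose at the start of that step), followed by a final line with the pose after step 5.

0 5/13 2/5 51/65 38/65 6 -1 W
1 40/81 40/121 8080/9801 6460/9801 5 -1 N
2 20/61 20/61 40/61 30/61 5 0 E
3 8/29 40/101 1968/2929 1388/2929 6 0 S
4 5/13 2/5 51/65 38/65 6 -1 W
5 40/81 40/121 8080/9801 6460/9801 5 -1 N
final 5 0 E

n=0: pose=(6,-1,W); sL=5/13, sR=2/5; mL=51/65, mR=38/65; mL+mR=89/65 → advance +1; mR−mL=-1/5 → turn -1·90°
n=1: pose=(5,-1,N); sL=40/81, sR=40/121; mL=8080/9801, mR=6460/9801; mL+mR=14540/9801 → advance +1; mR−mL=-20/121 → turn -1·90°
n=2: pose=(5,0,E); sL=20/61, sR=20/61; mL=40/61, mR=30/61; mL+mR=70/61 → advance +1; mR−mL=-10/61 → turn -1·90°
n=3: pose=(6,0,S); sL=8/29, sR=40/101; mL=1968/2929, mR=1388/2929; mL+mR=3356/2929 → advance +1; mR−mL=-20/101 → turn -1·90°
n=4: pose=(6,-1,W); sL=5/13, sR=2/5; mL=51/65, mR=38/65; mL+mR=89/65 → advance +1; mR−mL=-1/5 → turn -1·90°
n=5: pose=(5,-1,N); sL=40/81, sR=40/121; mL=8080/9801, mR=6460/9801; mL+mR=14540/9801 → advance +1; mR−mL=-20/121 → turn -1·90°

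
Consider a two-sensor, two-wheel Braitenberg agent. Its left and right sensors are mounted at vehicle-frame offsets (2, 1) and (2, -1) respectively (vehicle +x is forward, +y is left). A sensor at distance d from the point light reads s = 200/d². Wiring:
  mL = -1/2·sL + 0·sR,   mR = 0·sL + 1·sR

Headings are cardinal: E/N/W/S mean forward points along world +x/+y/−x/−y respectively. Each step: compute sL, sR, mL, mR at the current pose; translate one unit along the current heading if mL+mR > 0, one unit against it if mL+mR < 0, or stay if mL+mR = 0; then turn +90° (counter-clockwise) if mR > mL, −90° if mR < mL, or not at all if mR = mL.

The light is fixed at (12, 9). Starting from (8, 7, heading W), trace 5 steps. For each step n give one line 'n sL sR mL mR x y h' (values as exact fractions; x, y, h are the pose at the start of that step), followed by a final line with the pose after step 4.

n=0: pose=(8,7,W); sL=40/9, sR=200/37; mL=-20/9, mR=200/37; mL+mR=1060/333 → advance +1; mR−mL=2540/333 → turn +1·90°
n=1: pose=(7,7,S); sL=25/4, sR=50/13; mL=-25/8, mR=50/13; mL+mR=75/104 → advance +1; mR−mL=725/104 → turn +1·90°
n=2: pose=(7,6,E); sL=200/13, sR=8; mL=-100/13, mR=8; mL+mR=4/13 → advance +1; mR−mL=204/13 → turn +1·90°
n=3: pose=(8,6,N); sL=100/13, sR=20; mL=-50/13, mR=20; mL+mR=210/13 → advance +1; mR−mL=310/13 → turn +1·90°
n=4: pose=(8,7,W); sL=40/9, sR=200/37; mL=-20/9, mR=200/37; mL+mR=1060/333 → advance +1; mR−mL=2540/333 → turn +1·90°

0 40/9 200/37 -20/9 200/37 8 7 W
1 25/4 50/13 -25/8 50/13 7 7 S
2 200/13 8 -100/13 8 7 6 E
3 100/13 20 -50/13 20 8 6 N
4 40/9 200/37 -20/9 200/37 8 7 W
final 7 7 S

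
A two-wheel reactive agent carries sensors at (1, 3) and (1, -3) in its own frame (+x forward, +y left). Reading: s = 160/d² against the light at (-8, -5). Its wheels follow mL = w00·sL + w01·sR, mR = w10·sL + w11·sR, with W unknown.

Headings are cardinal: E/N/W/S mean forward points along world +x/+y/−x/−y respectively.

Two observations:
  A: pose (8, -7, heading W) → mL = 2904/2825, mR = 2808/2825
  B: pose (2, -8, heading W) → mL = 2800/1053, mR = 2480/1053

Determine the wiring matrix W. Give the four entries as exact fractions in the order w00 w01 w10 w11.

1/2 1 1 1/2

obs A: pose=(8,-7,W) → sL=16/25, sR=80/113, mL=2904/2825, mR=2808/2825
obs B: pose=(2,-8,W) → sL=160/117, sR=160/81, mL=2800/1053, mR=2480/1053
sensor matrix S = [[16/25, 80/113], [160/117, 160/81]]; det S = 176128/594945
solve [mL_A; mL_B] = S·[w00; w01] and [mR_A; mR_B] = S·[w10; w11]:
  w00 = 1/2, w01 = 1, w10 = 1, w11 = 1/2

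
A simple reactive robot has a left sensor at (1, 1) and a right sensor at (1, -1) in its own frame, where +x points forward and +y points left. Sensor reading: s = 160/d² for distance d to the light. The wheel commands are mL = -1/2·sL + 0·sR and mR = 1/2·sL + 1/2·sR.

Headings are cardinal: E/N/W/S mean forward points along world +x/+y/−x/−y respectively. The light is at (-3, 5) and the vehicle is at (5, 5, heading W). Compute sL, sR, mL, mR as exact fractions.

left sensor world pos  = (4, 4); dL² = 50
right sensor world pos = (4, 6); dR² = 50
sL = 160/50 = 16/5
sR = 160/50 = 16/5
mL = -1/2·sL + 0·sR = -8/5
mR = 1/2·sL + 1/2·sR = 16/5

16/5 16/5 -8/5 16/5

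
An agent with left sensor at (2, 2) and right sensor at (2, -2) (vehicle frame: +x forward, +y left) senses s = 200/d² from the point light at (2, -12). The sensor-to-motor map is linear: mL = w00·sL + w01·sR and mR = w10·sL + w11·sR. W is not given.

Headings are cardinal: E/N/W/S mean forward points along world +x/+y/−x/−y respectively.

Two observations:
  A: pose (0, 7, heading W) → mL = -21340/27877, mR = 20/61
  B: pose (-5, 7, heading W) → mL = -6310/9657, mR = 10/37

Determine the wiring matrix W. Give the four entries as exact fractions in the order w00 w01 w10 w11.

-1/2 -1 1/2 0

obs A: pose=(0,7,W) → sL=40/61, sR=200/457, mL=-21340/27877, mR=20/61
obs B: pose=(-5,7,W) → sL=20/37, sR=100/261, mL=-6310/9657, mR=10/37
sensor matrix S = [[40/61, 200/457], [20/37, 100/261]]; det S = 3952000/269208189
solve [mL_A; mL_B] = S·[w00; w01] and [mR_A; mR_B] = S·[w10; w11]:
  w00 = -1/2, w01 = -1, w10 = 1/2, w11 = 0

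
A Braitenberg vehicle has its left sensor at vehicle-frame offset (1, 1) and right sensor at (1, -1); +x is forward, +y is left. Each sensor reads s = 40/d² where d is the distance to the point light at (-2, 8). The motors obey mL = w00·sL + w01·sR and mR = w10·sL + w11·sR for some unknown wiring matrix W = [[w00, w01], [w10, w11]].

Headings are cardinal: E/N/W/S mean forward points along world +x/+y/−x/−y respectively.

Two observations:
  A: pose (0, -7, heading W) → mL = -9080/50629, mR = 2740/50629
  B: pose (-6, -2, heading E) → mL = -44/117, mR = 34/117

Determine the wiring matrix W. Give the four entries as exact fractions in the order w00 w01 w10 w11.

obs A: pose=(0,-7,W) → sL=40/257, sR=40/197, mL=-9080/50629, mR=2740/50629
obs B: pose=(-6,-2,E) → sL=4/9, sR=4/13, mL=-44/117, mR=34/117
sensor matrix S = [[40/257, 40/197], [4/9, 4/13]]; det S = -250880/5923593
solve [mL_A; mL_B] = S·[w00; w01] and [mR_A; mR_B] = S·[w10; w11]:
  w00 = -1/2, w01 = -1/2, w10 = 1, w11 = -1/2

-1/2 -1/2 1 -1/2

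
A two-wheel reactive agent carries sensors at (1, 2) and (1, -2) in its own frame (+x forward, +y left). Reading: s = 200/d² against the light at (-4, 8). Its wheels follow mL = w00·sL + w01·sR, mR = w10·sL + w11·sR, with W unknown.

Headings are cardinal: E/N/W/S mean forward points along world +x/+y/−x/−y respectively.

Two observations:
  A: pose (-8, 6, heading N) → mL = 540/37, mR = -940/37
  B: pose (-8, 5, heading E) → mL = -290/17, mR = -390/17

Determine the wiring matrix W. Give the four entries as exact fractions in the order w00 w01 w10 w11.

-1 1/2 -1 -1/2

obs A: pose=(-8,6,N) → sL=200/37, sR=40, mL=540/37, mR=-940/37
obs B: pose=(-8,5,E) → sL=20, sR=100/17, mL=-290/17, mR=-390/17
sensor matrix S = [[200/37, 40], [20, 100/17]]; det S = -483200/629
solve [mL_A; mL_B] = S·[w00; w01] and [mR_A; mR_B] = S·[w10; w11]:
  w00 = -1, w01 = 1/2, w10 = -1, w11 = -1/2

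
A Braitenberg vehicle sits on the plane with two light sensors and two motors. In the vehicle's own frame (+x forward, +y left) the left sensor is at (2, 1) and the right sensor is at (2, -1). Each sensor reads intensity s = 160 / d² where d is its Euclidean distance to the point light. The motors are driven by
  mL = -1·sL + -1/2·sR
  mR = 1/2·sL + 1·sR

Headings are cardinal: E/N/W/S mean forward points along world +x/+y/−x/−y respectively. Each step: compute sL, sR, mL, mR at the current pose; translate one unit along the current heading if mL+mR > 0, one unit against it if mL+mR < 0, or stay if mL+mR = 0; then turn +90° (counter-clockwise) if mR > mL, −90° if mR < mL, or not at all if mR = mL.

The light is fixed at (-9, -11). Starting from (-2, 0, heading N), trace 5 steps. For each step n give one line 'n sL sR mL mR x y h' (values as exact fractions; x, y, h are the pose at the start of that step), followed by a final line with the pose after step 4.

n=0: pose=(-2,0,N); sL=32/41, sR=160/233; mL=-10736/9553, mR=10288/9553; mL+mR=-448/9553 → advance -1; mR−mL=21024/9553 → turn +1·90°
n=1: pose=(-2,-1,W); sL=80/53, sR=80/73; mL=-7960/3869, mR=7160/3869; mL+mR=-800/3869 → advance -1; mR−mL=15120/3869 → turn +1·90°
n=2: pose=(-1,-1,S); sL=32/29, sR=160/113; mL=-5936/3277, mR=6448/3277; mL+mR=512/3277 → advance +1; mR−mL=12384/3277 → turn +1·90°
n=3: pose=(-1,-2,E); sL=4/5, sR=40/41; mL=-264/205, mR=282/205; mL+mR=18/205 → advance +1; mR−mL=546/205 → turn +1·90°
n=4: pose=(0,-2,N); sL=32/37, sR=160/221; mL=-10032/8177, mR=9456/8177; mL+mR=-576/8177 → advance -1; mR−mL=19488/8177 → turn +1·90°

0 32/41 160/233 -10736/9553 10288/9553 -2 0 N
1 80/53 80/73 -7960/3869 7160/3869 -2 -1 W
2 32/29 160/113 -5936/3277 6448/3277 -1 -1 S
3 4/5 40/41 -264/205 282/205 -1 -2 E
4 32/37 160/221 -10032/8177 9456/8177 0 -2 N
final 0 -3 W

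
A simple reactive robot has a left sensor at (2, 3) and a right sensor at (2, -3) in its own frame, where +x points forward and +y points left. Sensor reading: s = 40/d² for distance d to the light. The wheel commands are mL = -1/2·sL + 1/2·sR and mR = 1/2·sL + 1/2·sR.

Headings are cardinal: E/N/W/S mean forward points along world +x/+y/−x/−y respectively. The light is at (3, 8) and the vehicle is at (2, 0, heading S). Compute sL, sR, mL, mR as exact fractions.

left sensor world pos  = (5, -2); dL² = 104
right sensor world pos = (-1, -2); dR² = 116
sL = 40/104 = 5/13
sR = 40/116 = 10/29
mL = -1/2·sL + 1/2·sR = -15/754
mR = 1/2·sL + 1/2·sR = 275/754

5/13 10/29 -15/754 275/754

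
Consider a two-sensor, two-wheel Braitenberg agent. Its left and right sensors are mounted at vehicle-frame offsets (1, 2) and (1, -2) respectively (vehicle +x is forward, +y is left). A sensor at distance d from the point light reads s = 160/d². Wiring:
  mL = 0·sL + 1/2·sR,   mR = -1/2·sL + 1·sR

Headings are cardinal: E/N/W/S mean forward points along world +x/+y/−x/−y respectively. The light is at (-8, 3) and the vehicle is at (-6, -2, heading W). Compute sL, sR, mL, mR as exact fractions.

16/5 16 8 72/5

left sensor world pos  = (-7, -4); dL² = 50
right sensor world pos = (-7, 0); dR² = 10
sL = 160/50 = 16/5
sR = 160/10 = 16
mL = 0·sL + 1/2·sR = 8
mR = -1/2·sL + 1·sR = 72/5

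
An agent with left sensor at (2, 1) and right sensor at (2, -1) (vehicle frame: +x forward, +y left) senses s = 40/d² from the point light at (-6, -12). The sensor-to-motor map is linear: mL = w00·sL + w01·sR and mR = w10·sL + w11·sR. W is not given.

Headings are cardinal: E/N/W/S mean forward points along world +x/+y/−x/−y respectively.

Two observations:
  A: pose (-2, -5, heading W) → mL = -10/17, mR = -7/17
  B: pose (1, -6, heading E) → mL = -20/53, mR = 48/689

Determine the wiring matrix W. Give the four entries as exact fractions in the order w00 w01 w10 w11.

obs A: pose=(-2,-5,W) → sL=1, sR=10/17, mL=-10/17, mR=-7/17
obs B: pose=(1,-6,E) → sL=4/13, sR=20/53, mL=-20/53, mR=48/689
sensor matrix S = [[1, 10/17], [4/13, 20/53]]; det S = 2300/11713
solve [mL_A; mL_B] = S·[w00; w01] and [mR_A; mR_B] = S·[w10; w11]:
  w00 = 0, w01 = -1, w10 = -1, w11 = 1

0 -1 -1 1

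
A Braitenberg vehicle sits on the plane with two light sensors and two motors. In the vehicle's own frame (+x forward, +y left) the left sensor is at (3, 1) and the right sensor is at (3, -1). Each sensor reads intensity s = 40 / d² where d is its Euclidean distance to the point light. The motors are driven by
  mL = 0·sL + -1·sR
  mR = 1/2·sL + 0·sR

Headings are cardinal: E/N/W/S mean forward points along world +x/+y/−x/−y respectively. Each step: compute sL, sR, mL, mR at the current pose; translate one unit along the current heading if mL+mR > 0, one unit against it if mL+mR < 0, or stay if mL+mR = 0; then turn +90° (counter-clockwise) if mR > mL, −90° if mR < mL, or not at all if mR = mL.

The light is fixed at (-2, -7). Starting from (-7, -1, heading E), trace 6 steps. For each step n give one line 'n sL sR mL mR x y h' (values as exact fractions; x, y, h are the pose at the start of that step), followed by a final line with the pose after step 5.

0 40/53 40/29 -40/29 20/53 -7 -1 E
1 4/13 20/53 -20/53 2/13 -8 -1 N
2 40/97 40/117 -40/117 20/97 -8 -2 W
3 2 1 -1 1 -7 -2 S
4 1 2 -2 1/2 -7 -2 E
5 40/113 40/89 -40/89 20/113 -8 -2 N
final -8 -3 W

n=0: pose=(-7,-1,E); sL=40/53, sR=40/29; mL=-40/29, mR=20/53; mL+mR=-1540/1537 → advance -1; mR−mL=2700/1537 → turn +1·90°
n=1: pose=(-8,-1,N); sL=4/13, sR=20/53; mL=-20/53, mR=2/13; mL+mR=-154/689 → advance -1; mR−mL=366/689 → turn +1·90°
n=2: pose=(-8,-2,W); sL=40/97, sR=40/117; mL=-40/117, mR=20/97; mL+mR=-1540/11349 → advance -1; mR−mL=6220/11349 → turn +1·90°
n=3: pose=(-7,-2,S); sL=2, sR=1; mL=-1, mR=1; mL+mR=0 → advance +0; mR−mL=2 → turn +1·90°
n=4: pose=(-7,-2,E); sL=1, sR=2; mL=-2, mR=1/2; mL+mR=-3/2 → advance -1; mR−mL=5/2 → turn +1·90°
n=5: pose=(-8,-2,N); sL=40/113, sR=40/89; mL=-40/89, mR=20/113; mL+mR=-2740/10057 → advance -1; mR−mL=6300/10057 → turn +1·90°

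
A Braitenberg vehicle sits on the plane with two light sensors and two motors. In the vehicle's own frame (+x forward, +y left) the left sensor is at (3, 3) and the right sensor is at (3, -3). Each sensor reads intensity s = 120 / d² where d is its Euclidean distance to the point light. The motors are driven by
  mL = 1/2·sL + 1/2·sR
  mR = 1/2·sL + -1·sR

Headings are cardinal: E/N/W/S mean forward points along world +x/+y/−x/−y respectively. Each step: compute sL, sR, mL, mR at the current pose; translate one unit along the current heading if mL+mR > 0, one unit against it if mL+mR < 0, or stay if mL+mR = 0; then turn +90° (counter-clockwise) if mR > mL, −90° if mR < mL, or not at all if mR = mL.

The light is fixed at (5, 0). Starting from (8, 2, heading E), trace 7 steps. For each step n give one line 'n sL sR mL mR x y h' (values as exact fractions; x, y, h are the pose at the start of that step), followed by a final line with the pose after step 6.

0 120/61 120/37 5880/2257 -5100/2257 8 2 E
1 12/5 60 156/5 -294/5 9 2 S
2 120 120/37 2280/37 2100/37 9 3 W
3 10/3 5/3 5/2 0 8 3 N
4 24/17 120/37 1464/629 -1596/629 8 4 E
5 60/13 60 420/13 -750/13 7 4 S
6 24 24/13 168/13 132/13 7 5 W
final 6 5 N

n=0: pose=(8,2,E); sL=120/61, sR=120/37; mL=5880/2257, mR=-5100/2257; mL+mR=780/2257 → advance +1; mR−mL=-180/37 → turn -1·90°
n=1: pose=(9,2,S); sL=12/5, sR=60; mL=156/5, mR=-294/5; mL+mR=-138/5 → advance -1; mR−mL=-90 → turn -1·90°
n=2: pose=(9,3,W); sL=120, sR=120/37; mL=2280/37, mR=2100/37; mL+mR=4380/37 → advance +1; mR−mL=-180/37 → turn -1·90°
n=3: pose=(8,3,N); sL=10/3, sR=5/3; mL=5/2, mR=0; mL+mR=5/2 → advance +1; mR−mL=-5/2 → turn -1·90°
n=4: pose=(8,4,E); sL=24/17, sR=120/37; mL=1464/629, mR=-1596/629; mL+mR=-132/629 → advance -1; mR−mL=-180/37 → turn -1·90°
n=5: pose=(7,4,S); sL=60/13, sR=60; mL=420/13, mR=-750/13; mL+mR=-330/13 → advance -1; mR−mL=-90 → turn -1·90°
n=6: pose=(7,5,W); sL=24, sR=24/13; mL=168/13, mR=132/13; mL+mR=300/13 → advance +1; mR−mL=-36/13 → turn -1·90°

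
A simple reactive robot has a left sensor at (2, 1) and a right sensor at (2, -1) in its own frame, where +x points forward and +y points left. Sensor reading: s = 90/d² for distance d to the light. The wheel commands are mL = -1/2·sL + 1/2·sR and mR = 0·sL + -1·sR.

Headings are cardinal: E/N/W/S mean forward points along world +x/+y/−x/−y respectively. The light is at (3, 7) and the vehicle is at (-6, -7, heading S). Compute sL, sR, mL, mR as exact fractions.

9/32 45/178 -81/5696 -45/178

left sensor world pos  = (-5, -9); dL² = 320
right sensor world pos = (-7, -9); dR² = 356
sL = 90/320 = 9/32
sR = 90/356 = 45/178
mL = -1/2·sL + 1/2·sR = -81/5696
mR = 0·sL + -1·sR = -45/178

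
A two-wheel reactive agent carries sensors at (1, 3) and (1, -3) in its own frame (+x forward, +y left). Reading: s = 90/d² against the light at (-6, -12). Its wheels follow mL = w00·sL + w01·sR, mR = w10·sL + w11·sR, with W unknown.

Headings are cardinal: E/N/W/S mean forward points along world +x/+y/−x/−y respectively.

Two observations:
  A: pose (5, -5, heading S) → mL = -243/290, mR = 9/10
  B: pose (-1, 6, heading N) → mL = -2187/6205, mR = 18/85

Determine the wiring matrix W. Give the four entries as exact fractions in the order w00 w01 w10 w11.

obs A: pose=(5,-5,S) → sL=45/116, sR=9/10, mL=-243/290, mR=9/10
obs B: pose=(-1,6,N) → sL=18/73, sR=18/85, mL=-2187/6205, mR=18/85
sensor matrix S = [[45/116, 9/10], [18/73, 18/85]]; det S = -50301/359890
solve [mL_A; mL_B] = S·[w00; w01] and [mR_A; mR_B] = S·[w10; w11]:
  w00 = -1, w01 = -1/2, w10 = 0, w11 = 1

-1 -1/2 0 1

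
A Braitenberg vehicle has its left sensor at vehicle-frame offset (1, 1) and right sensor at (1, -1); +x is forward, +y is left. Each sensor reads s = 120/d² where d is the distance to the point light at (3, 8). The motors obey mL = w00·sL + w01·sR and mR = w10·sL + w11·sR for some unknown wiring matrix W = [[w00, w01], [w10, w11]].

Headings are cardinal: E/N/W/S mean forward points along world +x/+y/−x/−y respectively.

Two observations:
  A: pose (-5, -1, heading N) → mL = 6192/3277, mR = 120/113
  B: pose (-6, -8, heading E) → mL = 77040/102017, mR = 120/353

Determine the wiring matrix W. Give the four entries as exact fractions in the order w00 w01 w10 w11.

obs A: pose=(-5,-1,N) → sL=24/29, sR=120/113, mL=6192/3277, mR=120/113
obs B: pose=(-6,-8,E) → sL=120/289, sR=120/353, mL=77040/102017, mR=120/353
sensor matrix S = [[24/29, 120/113], [120/289, 120/353]]; det S = -53360640/334309709
solve [mL_A; mL_B] = S·[w00; w01] and [mR_A; mR_B] = S·[w10; w11]:
  w00 = 1, w01 = 1, w10 = 0, w11 = 1

1 1 0 1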